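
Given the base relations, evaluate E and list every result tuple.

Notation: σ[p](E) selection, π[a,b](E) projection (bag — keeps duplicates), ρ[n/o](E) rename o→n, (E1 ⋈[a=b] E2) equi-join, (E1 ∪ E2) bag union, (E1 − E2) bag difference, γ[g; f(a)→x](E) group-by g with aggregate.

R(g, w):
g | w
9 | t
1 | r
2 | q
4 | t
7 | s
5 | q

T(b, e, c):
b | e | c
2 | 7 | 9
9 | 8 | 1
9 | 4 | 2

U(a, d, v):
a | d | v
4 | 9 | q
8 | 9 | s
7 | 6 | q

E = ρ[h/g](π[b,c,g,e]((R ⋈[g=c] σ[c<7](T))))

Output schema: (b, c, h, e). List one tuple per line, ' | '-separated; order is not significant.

Subexpression sizes:
  R → 6
  T → 3
  σ[c<7](T) → 2
  (R ⋈[g=c] σ[c<7](T)) → 2
  π[b,c,g,e]((R ⋈[g=c] σ[c<7](T))) → 2
  ρ[h/g](π[b,c,g,e]((R ⋈[g=c] σ[c<7](T)))) → 2

== RESULT ==
b | c | h | e
9 | 1 | 1 | 8
9 | 2 | 2 | 4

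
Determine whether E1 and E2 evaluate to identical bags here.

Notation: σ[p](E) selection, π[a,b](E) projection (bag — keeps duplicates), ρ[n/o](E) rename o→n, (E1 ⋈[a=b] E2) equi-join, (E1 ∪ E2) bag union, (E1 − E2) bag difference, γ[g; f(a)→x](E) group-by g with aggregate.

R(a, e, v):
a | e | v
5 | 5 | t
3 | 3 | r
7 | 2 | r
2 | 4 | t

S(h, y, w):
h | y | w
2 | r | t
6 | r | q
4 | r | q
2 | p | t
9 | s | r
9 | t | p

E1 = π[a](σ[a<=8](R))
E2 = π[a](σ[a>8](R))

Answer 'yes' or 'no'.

E1 per-node cardinality:
  R → 4
  σ[a<=8](R) → 4
  π[a](σ[a<=8](R)) → 4
E2 per-node cardinality:
  R → 4
  σ[a>8](R) → 0
  π[a](σ[a>8](R)) → 0

E1 result:
a
2
3
5
7
E2 result:
a
(0 rows)
Witness: (7,) appears 1× in E1 but 0× in E2.

no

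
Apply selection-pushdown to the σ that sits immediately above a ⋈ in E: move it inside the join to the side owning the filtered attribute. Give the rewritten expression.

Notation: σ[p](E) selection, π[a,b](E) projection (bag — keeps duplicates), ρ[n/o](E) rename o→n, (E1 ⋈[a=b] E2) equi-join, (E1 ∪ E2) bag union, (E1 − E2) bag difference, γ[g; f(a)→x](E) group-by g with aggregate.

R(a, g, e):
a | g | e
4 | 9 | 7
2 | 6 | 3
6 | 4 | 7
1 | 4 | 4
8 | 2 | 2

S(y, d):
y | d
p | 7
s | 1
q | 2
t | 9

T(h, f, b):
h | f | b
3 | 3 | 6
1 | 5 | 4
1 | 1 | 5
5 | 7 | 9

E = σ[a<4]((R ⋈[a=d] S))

σ filters on a, owned by the left side.
E' = (σ[a<4](R) ⋈[a=d] S)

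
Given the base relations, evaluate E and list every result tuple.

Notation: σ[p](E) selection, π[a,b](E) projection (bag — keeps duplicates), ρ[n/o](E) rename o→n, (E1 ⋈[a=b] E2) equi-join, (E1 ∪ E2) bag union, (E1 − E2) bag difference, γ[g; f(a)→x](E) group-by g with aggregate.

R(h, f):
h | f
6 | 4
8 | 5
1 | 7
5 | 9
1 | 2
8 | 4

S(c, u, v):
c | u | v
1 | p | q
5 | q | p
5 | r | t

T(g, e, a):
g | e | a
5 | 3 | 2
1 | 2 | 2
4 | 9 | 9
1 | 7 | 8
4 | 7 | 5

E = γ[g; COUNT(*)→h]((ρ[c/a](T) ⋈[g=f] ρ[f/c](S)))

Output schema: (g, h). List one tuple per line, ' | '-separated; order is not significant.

Per-node cardinality:
  T → 5
  ρ[c/a](T) → 5
  S → 3
  ρ[f/c](S) → 3
  (ρ[c/a](T) ⋈[g=f] ρ[f/c](S)) → 4
  γ[g; COUNT(*)→h]((ρ[c/a](T) ⋈[g=f] ρ[f/c](S))) → 2

== RESULT ==
g | h
1 | 2
5 | 2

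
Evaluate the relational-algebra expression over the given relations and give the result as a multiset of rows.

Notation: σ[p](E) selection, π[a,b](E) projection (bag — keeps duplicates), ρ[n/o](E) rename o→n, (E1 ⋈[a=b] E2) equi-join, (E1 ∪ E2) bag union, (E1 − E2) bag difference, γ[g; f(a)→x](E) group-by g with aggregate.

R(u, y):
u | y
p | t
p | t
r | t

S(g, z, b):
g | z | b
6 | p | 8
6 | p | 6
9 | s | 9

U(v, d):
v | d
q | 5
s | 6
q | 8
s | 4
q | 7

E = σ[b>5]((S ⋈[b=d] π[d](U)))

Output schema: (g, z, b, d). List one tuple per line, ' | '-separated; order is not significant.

Subexpression sizes:
  S → 3
  U → 5
  π[d](U) → 5
  (S ⋈[b=d] π[d](U)) → 2
  σ[b>5]((S ⋈[b=d] π[d](U))) → 2

== RESULT ==
g | z | b | d
6 | p | 6 | 6
6 | p | 8 | 8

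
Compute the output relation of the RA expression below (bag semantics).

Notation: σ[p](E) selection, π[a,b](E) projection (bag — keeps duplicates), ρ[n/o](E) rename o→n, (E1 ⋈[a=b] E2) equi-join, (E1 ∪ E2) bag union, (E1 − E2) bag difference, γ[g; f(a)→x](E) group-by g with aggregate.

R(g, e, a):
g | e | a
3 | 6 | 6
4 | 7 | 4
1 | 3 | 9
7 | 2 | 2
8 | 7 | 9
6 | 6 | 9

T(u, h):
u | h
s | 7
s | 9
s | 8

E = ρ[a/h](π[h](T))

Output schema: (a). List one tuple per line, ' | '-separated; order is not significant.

Subexpression sizes:
  T → 3
  π[h](T) → 3
  ρ[a/h](π[h](T)) → 3

== RESULT ==
a
7
8
9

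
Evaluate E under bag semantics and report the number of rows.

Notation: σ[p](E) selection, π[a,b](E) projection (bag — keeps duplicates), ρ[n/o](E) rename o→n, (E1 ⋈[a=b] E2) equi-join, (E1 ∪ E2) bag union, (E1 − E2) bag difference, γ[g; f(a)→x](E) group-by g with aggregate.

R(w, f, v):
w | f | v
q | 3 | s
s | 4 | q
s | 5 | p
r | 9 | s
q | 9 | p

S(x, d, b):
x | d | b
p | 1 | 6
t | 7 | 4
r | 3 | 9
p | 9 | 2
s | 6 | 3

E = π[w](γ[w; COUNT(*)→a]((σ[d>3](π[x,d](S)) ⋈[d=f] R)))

Row counts bottom-up:
  S → 5
  π[x,d](S) → 5
  σ[d>3](π[x,d](S)) → 3
  R → 5
  (σ[d>3](π[x,d](S)) ⋈[d=f] R) → 2
  γ[w; COUNT(*)→a]((σ[d>3](π[x,d](S)) ⋈[d=f] R)) → 2
  π[w](γ[w; COUNT(*)→a]((σ[d>3](π[x,d](S)) ⋈[d=f] R))) → 2

|E| = 2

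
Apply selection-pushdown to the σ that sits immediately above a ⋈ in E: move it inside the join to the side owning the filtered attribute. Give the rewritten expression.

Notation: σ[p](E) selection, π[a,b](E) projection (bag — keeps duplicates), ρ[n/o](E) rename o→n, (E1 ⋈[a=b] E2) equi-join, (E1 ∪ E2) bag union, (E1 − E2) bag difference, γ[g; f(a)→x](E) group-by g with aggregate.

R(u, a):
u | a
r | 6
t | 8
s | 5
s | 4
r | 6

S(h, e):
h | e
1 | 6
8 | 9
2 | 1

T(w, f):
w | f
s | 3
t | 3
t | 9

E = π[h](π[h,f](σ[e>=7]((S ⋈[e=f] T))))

σ filters on e, owned by the left side.
E' = π[h](π[h,f]((σ[e>=7](S) ⋈[e=f] T)))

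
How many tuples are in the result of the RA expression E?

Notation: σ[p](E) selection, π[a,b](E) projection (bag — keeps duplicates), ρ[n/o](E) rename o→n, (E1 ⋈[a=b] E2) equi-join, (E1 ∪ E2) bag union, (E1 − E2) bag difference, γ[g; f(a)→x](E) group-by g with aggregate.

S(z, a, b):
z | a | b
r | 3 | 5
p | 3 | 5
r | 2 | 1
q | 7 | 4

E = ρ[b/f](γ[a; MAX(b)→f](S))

Subexpression sizes:
  S → 4
  γ[a; MAX(b)→f](S) → 3
  ρ[b/f](γ[a; MAX(b)→f](S)) → 3

|E| = 3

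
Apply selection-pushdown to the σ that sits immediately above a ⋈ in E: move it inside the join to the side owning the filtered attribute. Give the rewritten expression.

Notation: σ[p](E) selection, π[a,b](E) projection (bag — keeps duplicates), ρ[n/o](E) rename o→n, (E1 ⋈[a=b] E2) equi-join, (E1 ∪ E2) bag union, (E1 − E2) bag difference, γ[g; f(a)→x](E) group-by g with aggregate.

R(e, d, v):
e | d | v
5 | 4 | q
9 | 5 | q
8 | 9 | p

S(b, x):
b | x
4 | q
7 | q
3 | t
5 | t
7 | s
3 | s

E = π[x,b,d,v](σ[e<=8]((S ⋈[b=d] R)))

σ filters on e, owned by the right side.
E' = π[x,b,d,v]((S ⋈[b=d] σ[e<=8](R)))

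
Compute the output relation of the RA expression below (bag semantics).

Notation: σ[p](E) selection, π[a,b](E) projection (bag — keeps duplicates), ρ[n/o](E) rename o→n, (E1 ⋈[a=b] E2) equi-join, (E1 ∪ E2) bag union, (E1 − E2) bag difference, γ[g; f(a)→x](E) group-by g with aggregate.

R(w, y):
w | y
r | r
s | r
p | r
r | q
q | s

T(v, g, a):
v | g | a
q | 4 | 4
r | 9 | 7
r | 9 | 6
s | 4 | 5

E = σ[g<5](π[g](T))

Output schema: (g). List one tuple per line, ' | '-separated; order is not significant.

Subexpression sizes:
  T → 4
  π[g](T) → 4
  σ[g<5](π[g](T)) → 2

== RESULT ==
g
4
4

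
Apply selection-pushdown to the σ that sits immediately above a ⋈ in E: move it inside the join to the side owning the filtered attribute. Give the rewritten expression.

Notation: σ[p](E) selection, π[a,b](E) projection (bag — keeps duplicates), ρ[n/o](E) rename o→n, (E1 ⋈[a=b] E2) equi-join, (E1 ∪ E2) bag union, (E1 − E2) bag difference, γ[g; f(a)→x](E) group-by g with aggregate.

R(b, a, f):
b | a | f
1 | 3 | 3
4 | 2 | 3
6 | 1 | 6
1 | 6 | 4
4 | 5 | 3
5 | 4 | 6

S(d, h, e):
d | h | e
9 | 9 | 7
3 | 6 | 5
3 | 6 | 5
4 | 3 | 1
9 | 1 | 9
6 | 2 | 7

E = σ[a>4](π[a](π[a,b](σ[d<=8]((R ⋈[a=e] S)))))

σ filters on d, owned by the right side.
E' = σ[a>4](π[a](π[a,b]((R ⋈[a=e] σ[d<=8](S)))))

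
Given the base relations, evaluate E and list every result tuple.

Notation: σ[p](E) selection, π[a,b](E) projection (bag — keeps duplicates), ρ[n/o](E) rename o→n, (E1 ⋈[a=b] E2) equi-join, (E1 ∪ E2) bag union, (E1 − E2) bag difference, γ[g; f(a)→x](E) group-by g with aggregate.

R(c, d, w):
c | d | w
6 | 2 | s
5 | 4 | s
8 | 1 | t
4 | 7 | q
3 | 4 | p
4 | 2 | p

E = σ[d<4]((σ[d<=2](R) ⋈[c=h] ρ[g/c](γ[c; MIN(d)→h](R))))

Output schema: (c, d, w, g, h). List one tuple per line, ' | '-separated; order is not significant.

Stepwise |·|:
  R → 6
  σ[d<=2](R) → 3
  R → 6
  γ[c; MIN(d)→h](R) → 5
  ρ[g/c](γ[c; MIN(d)→h](R)) → 5
  (σ[d<=2](R) ⋈[c=h] ρ[g/c](γ[c; MIN(d)→h](R))) → 2
  σ[d<4]((σ[d<=2](R) ⋈[c=h] ρ[g/c](γ[c; MIN(d)→h](R)))) → 2

== RESULT ==
c | d | w | g | h
4 | 2 | p | 3 | 4
4 | 2 | p | 5 | 4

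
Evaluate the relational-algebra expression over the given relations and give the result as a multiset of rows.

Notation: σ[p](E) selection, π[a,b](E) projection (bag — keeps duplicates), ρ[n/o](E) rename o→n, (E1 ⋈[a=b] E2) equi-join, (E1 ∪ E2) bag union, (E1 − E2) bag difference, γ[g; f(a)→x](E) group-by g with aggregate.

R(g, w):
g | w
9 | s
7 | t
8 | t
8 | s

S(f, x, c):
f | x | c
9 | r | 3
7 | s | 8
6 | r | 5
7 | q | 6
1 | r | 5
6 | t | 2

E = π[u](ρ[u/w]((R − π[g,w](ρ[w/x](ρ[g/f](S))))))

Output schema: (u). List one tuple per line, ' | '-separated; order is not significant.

Row counts bottom-up:
  R → 4
  S → 6
  ρ[g/f](S) → 6
  ρ[w/x](ρ[g/f](S)) → 6
  π[g,w](ρ[w/x](ρ[g/f](S))) → 6
  (R − π[g,w](ρ[w/x](ρ[g/f](S)))) → 4
  ρ[u/w]((R − π[g,w](ρ[w/x](ρ[g/f](S))))) → 4
  π[u](ρ[u/w]((R − π[g,w](ρ[w/x](ρ[g/f](S)))))) → 4

== RESULT ==
u
s
s
t
t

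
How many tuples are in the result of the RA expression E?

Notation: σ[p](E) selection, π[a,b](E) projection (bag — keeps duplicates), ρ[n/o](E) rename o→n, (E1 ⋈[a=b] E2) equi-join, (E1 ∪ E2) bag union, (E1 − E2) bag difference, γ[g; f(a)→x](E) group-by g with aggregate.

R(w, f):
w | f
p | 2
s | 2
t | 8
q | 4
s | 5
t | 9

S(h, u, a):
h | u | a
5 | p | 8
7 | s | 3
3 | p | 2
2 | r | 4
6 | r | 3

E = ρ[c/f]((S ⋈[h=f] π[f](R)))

Stepwise |·|:
  S → 5
  R → 6
  π[f](R) → 6
  (S ⋈[h=f] π[f](R)) → 3
  ρ[c/f]((S ⋈[h=f] π[f](R))) → 3

|E| = 3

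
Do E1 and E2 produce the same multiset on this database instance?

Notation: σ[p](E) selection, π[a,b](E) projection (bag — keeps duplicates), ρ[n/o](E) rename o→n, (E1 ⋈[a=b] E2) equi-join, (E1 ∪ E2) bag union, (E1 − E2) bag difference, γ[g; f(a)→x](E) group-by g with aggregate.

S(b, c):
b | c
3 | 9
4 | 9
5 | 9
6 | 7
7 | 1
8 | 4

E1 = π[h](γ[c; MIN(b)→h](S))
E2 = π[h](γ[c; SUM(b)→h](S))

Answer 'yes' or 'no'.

E1 row counts bottom-up:
  S → 6
  γ[c; MIN(b)→h](S) → 4
  π[h](γ[c; MIN(b)→h](S)) → 4
E2 row counts bottom-up:
  S → 6
  γ[c; SUM(b)→h](S) → 4
  π[h](γ[c; SUM(b)→h](S)) → 4

E1 result:
h
3
6
7
8
E2 result:
h
6
7
8
12
Witness: (12,) appears 0× in E1 but 1× in E2.

no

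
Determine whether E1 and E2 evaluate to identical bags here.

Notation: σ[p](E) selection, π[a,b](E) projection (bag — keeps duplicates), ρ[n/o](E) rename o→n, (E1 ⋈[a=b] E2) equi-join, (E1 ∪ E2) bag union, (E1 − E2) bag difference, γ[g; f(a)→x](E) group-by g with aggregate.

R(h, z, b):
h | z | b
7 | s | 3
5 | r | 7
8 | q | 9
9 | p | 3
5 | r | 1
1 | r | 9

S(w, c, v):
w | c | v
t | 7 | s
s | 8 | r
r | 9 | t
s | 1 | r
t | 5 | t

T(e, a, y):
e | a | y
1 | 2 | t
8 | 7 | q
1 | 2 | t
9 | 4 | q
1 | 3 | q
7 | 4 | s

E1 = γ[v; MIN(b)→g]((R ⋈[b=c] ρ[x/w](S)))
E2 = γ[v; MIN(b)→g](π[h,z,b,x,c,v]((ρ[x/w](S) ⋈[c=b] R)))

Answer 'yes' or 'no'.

E1 subexpression sizes:
  R → 6
  S → 5
  ρ[x/w](S) → 5
  (R ⋈[b=c] ρ[x/w](S)) → 4
  γ[v; MIN(b)→g]((R ⋈[b=c] ρ[x/w](S))) → 3
E2 subexpression sizes:
  S → 5
  ρ[x/w](S) → 5
  R → 6
  (ρ[x/w](S) ⋈[c=b] R) → 4
  π[h,z,b,x,c,v]((ρ[x/w](S) ⋈[c=b] R)) → 4
  γ[v; MIN(b)→g](π[h,z,b,x,c,v]((ρ[x/w](S) ⋈[c=b] R))) → 3

E1 and E2 produce the same multiset:
v | g
r | 1
s | 7
t | 9

yes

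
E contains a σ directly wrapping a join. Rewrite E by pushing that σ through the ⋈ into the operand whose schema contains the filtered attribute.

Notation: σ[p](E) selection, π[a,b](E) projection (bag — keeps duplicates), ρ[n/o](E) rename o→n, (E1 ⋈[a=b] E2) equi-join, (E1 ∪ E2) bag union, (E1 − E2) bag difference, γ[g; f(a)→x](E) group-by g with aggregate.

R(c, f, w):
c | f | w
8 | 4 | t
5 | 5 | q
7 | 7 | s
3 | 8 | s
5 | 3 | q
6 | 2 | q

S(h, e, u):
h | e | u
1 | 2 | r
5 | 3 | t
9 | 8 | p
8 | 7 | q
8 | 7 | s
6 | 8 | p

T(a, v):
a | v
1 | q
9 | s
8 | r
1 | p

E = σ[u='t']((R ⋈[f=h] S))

σ filters on u, owned by the right side.
E' = (R ⋈[f=h] σ[u='t'](S))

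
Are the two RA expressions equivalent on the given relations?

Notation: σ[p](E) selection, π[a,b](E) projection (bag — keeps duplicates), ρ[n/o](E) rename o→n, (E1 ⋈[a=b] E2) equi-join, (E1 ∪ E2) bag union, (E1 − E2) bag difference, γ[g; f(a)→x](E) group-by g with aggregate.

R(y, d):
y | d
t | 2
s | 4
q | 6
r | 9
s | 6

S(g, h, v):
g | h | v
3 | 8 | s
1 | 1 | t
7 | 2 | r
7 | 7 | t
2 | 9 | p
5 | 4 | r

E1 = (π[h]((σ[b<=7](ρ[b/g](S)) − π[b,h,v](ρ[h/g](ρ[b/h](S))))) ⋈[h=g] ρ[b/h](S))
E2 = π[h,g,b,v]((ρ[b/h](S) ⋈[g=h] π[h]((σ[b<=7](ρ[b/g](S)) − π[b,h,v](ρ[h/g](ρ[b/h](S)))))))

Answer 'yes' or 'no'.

E1 per-node cardinality:
  S → 6
  ρ[b/g](S) → 6
  σ[b<=7](ρ[b/g](S)) → 6
  S → 6
  ρ[b/h](S) → 6
  ρ[h/g](ρ[b/h](S)) → 6
  π[b,h,v](ρ[h/g](ρ[b/h](S))) → 6
  (σ[b<=7](ρ[b/g](S)) − π[b,h,v](ρ[h/g](ρ[b/h](S)))) → 4
  π[h]((σ[b<=7](ρ[b/g](S)) − π[b,h,v](ρ[h/g](ρ[b/h](S))))) → 4
  S → 6
  ρ[b/h](S) → 6
  (π[h]((σ[b<=7](ρ[b/g](S)) − π[b,h,v](ρ[h/g](ρ[b/h](S))))) ⋈[h=g] ρ[b/h](S)) → 1
E2 per-node cardinality:
  S → 6
  ρ[b/h](S) → 6
  S → 6
  ρ[b/g](S) → 6
  σ[b<=7](ρ[b/g](S)) → 6
  S → 6
  ρ[b/h](S) → 6
  ρ[h/g](ρ[b/h](S)) → 6
  π[b,h,v](ρ[h/g](ρ[b/h](S))) → 6
  (σ[b<=7](ρ[b/g](S)) − π[b,h,v](ρ[h/g](ρ[b/h](S)))) → 4
  π[h]((σ[b<=7](ρ[b/g](S)) − π[b,h,v](ρ[h/g](ρ[b/h](S))))) → 4
  (ρ[b/h](S) ⋈[g=h] π[h]((σ[b<=7](ρ[b/g](S)) − π[b,h,v](ρ[h/g](ρ[b/h](S)))))) → 1
  π[h,g,b,v]((ρ[b/h](S) ⋈[g=h] π[h]((σ[b<=7](ρ[b/g](S)) − π[b,h,v](ρ[h/g](ρ[b/h](S))))))) → 1

E1 and E2 produce the same multiset:
h | g | b | v
2 | 2 | 9 | p

yes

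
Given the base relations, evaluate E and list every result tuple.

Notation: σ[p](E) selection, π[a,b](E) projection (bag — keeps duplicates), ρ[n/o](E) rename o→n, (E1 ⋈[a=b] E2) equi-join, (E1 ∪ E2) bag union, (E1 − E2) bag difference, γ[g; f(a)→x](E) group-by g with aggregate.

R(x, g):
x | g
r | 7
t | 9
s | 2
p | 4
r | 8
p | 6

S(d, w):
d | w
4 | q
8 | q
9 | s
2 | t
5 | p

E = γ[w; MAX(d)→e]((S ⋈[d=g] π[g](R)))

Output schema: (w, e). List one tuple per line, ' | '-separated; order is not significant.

Subexpression sizes:
  S → 5
  R → 6
  π[g](R) → 6
  (S ⋈[d=g] π[g](R)) → 4
  γ[w; MAX(d)→e]((S ⋈[d=g] π[g](R))) → 3

== RESULT ==
w | e
q | 8
s | 9
t | 2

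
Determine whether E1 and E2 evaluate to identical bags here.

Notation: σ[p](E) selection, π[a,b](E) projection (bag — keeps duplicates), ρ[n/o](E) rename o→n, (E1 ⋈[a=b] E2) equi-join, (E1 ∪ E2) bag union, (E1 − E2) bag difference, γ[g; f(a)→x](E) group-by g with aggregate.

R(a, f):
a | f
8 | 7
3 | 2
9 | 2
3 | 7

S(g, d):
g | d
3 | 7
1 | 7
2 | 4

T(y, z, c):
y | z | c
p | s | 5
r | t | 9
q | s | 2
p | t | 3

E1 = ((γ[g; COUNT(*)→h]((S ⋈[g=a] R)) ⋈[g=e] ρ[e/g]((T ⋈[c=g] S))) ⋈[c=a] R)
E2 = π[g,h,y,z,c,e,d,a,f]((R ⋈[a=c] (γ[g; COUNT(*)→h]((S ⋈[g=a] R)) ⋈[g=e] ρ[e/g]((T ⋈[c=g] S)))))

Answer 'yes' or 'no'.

E1 subexpression sizes:
  S → 3
  R → 4
  (S ⋈[g=a] R) → 2
  γ[g; COUNT(*)→h]((S ⋈[g=a] R)) → 1
  T → 4
  S → 3
  (T ⋈[c=g] S) → 2
  ρ[e/g]((T ⋈[c=g] S)) → 2
  (γ[g; COUNT(*)→h]((S ⋈[g=a] R)) ⋈[g=e] ρ[e/g]((T ⋈[c=g] S))) → 1
  R → 4
  ((γ[g; COUNT(*)→h]((S ⋈[g=a] R)) ⋈[g=e] ρ[e/g]((T ⋈[c=g] S))) ⋈[c=a] R) → 2
E2 subexpression sizes:
  R → 4
  S → 3
  R → 4
  (S ⋈[g=a] R) → 2
  γ[g; COUNT(*)→h]((S ⋈[g=a] R)) → 1
  T → 4
  S → 3
  (T ⋈[c=g] S) → 2
  ρ[e/g]((T ⋈[c=g] S)) → 2
  (γ[g; COUNT(*)→h]((S ⋈[g=a] R)) ⋈[g=e] ρ[e/g]((T ⋈[c=g] S))) → 1
  (R ⋈[a=c] (γ[g; COUNT(*)→h]((S ⋈[g=a] R)) ⋈[g=e] ρ[e/g]((T ⋈[c=g] S)))) → 2
  π[g,h,y,z,c,e,d,a,f]((R ⋈[a=c] (γ[g; COUNT(*)→h]((S ⋈[g=a] R)) ⋈[g=e] ρ[e/g]((T ⋈[c=g] S))))) → 2

E1 and E2 produce the same multiset:
g | h | y | z | c | e | d | a | f
3 | 2 | p | t | 3 | 3 | 7 | 3 | 2
3 | 2 | p | t | 3 | 3 | 7 | 3 | 7

yes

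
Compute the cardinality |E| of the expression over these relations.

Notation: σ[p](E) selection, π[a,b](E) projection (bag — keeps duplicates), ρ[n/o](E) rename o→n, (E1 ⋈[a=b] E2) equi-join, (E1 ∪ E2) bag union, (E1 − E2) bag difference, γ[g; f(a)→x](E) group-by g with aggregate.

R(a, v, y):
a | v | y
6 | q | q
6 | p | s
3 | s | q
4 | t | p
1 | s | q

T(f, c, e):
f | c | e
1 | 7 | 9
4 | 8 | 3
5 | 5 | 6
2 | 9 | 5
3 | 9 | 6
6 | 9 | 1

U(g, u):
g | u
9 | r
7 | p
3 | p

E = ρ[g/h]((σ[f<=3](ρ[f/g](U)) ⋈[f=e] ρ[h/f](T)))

Subexpression sizes:
  U → 3
  ρ[f/g](U) → 3
  σ[f<=3](ρ[f/g](U)) → 1
  T → 6
  ρ[h/f](T) → 6
  (σ[f<=3](ρ[f/g](U)) ⋈[f=e] ρ[h/f](T)) → 1
  ρ[g/h]((σ[f<=3](ρ[f/g](U)) ⋈[f=e] ρ[h/f](T))) → 1

|E| = 1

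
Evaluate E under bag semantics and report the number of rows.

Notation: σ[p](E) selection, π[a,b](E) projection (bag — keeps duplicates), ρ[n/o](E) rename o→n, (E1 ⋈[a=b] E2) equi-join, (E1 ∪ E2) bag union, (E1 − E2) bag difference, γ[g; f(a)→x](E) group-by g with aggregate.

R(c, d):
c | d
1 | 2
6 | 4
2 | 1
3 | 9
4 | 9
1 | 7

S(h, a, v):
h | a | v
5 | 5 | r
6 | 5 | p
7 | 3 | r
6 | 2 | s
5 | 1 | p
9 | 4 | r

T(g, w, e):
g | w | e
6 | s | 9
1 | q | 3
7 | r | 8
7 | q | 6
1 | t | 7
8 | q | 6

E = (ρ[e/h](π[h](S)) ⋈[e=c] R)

Subexpression sizes:
  S → 6
  π[h](S) → 6
  ρ[e/h](π[h](S)) → 6
  R → 6
  (ρ[e/h](π[h](S)) ⋈[e=c] R) → 2

|E| = 2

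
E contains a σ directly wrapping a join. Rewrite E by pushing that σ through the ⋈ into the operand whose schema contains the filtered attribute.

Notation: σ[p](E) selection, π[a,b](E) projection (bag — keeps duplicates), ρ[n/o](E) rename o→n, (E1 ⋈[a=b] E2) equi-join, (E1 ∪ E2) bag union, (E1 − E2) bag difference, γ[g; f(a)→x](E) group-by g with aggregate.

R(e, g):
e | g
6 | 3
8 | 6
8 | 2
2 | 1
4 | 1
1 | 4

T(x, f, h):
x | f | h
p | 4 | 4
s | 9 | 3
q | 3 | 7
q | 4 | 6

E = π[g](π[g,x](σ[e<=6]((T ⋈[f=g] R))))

σ filters on e, owned by the right side.
E' = π[g](π[g,x]((T ⋈[f=g] σ[e<=6](R))))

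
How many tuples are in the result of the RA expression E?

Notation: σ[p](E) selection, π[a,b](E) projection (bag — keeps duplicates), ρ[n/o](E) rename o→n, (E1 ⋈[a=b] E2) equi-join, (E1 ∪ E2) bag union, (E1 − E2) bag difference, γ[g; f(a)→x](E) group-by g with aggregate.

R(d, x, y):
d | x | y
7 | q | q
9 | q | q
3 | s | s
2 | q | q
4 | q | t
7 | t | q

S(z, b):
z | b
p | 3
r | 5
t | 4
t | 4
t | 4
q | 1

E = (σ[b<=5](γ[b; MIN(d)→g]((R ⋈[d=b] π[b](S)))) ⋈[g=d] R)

Per-node cardinality:
  R → 6
  S → 6
  π[b](S) → 6
  (R ⋈[d=b] π[b](S)) → 4
  γ[b; MIN(d)→g]((R ⋈[d=b] π[b](S))) → 2
  σ[b<=5](γ[b; MIN(d)→g]((R ⋈[d=b] π[b](S)))) → 2
  R → 6
  (σ[b<=5](γ[b; MIN(d)→g]((R ⋈[d=b] π[b](S)))) ⋈[g=d] R) → 2

|E| = 2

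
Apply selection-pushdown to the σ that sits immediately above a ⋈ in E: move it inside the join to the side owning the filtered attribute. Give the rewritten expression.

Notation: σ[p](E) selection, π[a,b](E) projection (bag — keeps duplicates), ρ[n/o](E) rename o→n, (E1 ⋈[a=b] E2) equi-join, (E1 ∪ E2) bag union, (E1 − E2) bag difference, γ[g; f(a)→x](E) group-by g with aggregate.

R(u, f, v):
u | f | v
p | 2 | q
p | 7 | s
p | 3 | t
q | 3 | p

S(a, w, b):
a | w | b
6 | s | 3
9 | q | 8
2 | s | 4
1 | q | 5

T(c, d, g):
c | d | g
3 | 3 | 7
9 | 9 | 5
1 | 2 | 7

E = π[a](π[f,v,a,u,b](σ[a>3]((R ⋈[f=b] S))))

σ filters on a, owned by the right side.
E' = π[a](π[f,v,a,u,b]((R ⋈[f=b] σ[a>3](S))))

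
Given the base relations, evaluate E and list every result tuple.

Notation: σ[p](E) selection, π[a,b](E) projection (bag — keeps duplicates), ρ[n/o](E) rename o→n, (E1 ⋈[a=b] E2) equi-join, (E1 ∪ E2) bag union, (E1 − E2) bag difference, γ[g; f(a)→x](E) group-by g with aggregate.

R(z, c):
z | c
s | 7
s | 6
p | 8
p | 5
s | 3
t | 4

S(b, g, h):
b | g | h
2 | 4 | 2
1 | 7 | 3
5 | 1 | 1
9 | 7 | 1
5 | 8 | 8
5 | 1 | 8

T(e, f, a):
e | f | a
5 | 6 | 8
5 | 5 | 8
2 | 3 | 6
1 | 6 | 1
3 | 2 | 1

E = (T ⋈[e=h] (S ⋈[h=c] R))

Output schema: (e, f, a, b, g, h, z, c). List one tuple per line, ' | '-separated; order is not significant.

Row counts bottom-up:
  T → 5
  S → 6
  R → 6
  (S ⋈[h=c] R) → 3
  (T ⋈[e=h] (S ⋈[h=c] R)) → 1

== RESULT ==
e | f | a | b | g | h | z | c
3 | 2 | 1 | 1 | 7 | 3 | s | 3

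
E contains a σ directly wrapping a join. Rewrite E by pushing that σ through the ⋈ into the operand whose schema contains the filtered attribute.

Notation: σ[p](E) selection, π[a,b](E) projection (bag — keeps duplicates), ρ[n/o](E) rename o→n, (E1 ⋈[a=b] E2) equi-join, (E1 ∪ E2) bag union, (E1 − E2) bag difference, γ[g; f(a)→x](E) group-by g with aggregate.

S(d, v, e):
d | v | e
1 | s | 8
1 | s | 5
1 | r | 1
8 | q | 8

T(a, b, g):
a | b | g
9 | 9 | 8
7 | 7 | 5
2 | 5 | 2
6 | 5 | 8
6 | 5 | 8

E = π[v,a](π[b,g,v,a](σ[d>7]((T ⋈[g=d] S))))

σ filters on d, owned by the right side.
E' = π[v,a](π[b,g,v,a]((T ⋈[g=d] σ[d>7](S))))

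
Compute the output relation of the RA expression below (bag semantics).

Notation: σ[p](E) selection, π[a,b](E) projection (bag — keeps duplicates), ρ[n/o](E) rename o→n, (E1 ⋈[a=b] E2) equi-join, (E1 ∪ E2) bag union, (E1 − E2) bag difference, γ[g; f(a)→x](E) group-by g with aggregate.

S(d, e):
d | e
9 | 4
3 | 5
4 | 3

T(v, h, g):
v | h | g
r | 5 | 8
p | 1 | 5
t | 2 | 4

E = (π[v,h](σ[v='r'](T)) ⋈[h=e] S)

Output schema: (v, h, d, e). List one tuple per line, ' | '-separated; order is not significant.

Row counts bottom-up:
  T → 3
  σ[v='r'](T) → 1
  π[v,h](σ[v='r'](T)) → 1
  S → 3
  (π[v,h](σ[v='r'](T)) ⋈[h=e] S) → 1

== RESULT ==
v | h | d | e
r | 5 | 3 | 5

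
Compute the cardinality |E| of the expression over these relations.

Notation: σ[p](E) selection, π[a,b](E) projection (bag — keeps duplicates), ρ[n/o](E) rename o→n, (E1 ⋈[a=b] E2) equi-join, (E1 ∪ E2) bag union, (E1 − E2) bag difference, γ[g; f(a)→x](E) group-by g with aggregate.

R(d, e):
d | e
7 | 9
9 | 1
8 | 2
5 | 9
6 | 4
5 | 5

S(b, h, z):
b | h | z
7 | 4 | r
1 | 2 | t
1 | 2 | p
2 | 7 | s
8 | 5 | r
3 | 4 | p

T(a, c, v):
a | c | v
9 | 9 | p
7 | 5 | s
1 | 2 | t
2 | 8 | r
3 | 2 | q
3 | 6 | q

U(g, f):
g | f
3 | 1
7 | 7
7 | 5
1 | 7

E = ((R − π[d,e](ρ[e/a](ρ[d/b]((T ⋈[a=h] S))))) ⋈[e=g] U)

Subexpression sizes:
  R → 6
  T → 6
  S → 6
  (T ⋈[a=h] S) → 3
  ρ[d/b]((T ⋈[a=h] S)) → 3
  ρ[e/a](ρ[d/b]((T ⋈[a=h] S))) → 3
  π[d,e](ρ[e/a](ρ[d/b]((T ⋈[a=h] S)))) → 3
  (R − π[d,e](ρ[e/a](ρ[d/b]((T ⋈[a=h] S))))) → 6
  U → 4
  ((R − π[d,e](ρ[e/a](ρ[d/b]((T ⋈[a=h] S))))) ⋈[e=g] U) → 1

|E| = 1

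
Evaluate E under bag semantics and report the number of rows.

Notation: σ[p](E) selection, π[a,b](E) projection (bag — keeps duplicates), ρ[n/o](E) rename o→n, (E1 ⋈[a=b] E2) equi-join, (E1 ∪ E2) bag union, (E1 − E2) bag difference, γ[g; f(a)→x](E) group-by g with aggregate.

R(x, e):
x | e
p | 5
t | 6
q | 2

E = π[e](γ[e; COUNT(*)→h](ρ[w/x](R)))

Per-node cardinality:
  R → 3
  ρ[w/x](R) → 3
  γ[e; COUNT(*)→h](ρ[w/x](R)) → 3
  π[e](γ[e; COUNT(*)→h](ρ[w/x](R))) → 3

|E| = 3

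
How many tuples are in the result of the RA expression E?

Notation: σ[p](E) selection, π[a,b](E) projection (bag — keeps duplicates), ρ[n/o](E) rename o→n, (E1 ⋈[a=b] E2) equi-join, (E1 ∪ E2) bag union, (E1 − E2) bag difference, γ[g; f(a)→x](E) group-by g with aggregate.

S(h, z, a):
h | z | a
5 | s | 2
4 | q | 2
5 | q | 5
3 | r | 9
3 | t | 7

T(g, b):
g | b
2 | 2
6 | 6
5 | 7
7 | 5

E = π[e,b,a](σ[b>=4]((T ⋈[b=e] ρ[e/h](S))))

Stepwise |·|:
  T → 4
  S → 5
  ρ[e/h](S) → 5
  (T ⋈[b=e] ρ[e/h](S)) → 2
  σ[b>=4]((T ⋈[b=e] ρ[e/h](S))) → 2
  π[e,b,a](σ[b>=4]((T ⋈[b=e] ρ[e/h](S)))) → 2

|E| = 2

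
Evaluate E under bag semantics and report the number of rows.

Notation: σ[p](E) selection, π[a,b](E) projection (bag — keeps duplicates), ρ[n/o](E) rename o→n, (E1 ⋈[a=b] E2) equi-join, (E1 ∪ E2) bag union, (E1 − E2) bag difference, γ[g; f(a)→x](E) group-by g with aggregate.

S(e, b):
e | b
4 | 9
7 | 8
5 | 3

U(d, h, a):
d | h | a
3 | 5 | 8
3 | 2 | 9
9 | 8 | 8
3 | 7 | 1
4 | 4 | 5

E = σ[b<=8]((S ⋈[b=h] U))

Per-node cardinality:
  S → 3
  U → 5
  (S ⋈[b=h] U) → 1
  σ[b<=8]((S ⋈[b=h] U)) → 1

|E| = 1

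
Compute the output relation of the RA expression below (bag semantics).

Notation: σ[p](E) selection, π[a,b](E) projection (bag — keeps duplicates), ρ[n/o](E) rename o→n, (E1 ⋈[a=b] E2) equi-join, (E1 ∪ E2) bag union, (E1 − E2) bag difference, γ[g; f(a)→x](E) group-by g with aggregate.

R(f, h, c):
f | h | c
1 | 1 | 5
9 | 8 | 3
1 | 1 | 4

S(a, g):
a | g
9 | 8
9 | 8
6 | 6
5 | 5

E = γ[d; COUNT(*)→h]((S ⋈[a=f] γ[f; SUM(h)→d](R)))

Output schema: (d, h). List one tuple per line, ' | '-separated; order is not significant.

Row counts bottom-up:
  S → 4
  R → 3
  γ[f; SUM(h)→d](R) → 2
  (S ⋈[a=f] γ[f; SUM(h)→d](R)) → 2
  γ[d; COUNT(*)→h]((S ⋈[a=f] γ[f; SUM(h)→d](R))) → 1

== RESULT ==
d | h
8 | 2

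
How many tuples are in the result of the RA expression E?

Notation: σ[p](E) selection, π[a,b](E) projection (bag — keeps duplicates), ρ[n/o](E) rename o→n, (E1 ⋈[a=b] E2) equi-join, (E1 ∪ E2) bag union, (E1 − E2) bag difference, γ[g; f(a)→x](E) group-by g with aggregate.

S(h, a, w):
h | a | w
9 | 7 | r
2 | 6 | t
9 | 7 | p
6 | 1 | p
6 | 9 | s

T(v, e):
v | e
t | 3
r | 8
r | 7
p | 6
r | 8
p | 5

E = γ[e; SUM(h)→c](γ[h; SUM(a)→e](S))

Row counts bottom-up:
  S → 5
  γ[h; SUM(a)→e](S) → 3
  γ[e; SUM(h)→c](γ[h; SUM(a)→e](S)) → 3

|E| = 3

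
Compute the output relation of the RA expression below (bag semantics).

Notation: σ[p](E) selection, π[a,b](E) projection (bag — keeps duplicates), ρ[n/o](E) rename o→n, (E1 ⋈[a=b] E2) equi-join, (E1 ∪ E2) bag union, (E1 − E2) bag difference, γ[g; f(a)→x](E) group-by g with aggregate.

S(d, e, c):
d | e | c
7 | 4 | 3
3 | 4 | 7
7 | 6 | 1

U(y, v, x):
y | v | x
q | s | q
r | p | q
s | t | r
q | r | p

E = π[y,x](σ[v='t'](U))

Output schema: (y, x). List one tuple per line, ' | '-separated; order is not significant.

Per-node cardinality:
  U → 4
  σ[v='t'](U) → 1
  π[y,x](σ[v='t'](U)) → 1

== RESULT ==
y | x
s | r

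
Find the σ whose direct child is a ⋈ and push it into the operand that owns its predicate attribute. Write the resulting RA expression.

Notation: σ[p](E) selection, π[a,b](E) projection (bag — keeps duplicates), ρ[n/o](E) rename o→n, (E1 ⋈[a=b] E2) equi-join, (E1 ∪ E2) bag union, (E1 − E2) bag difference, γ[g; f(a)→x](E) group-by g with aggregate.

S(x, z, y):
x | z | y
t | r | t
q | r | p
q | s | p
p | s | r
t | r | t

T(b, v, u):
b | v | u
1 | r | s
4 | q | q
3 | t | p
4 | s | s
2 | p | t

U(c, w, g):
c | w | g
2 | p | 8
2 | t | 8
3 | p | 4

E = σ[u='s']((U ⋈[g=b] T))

σ filters on u, owned by the right side.
E' = (U ⋈[g=b] σ[u='s'](T))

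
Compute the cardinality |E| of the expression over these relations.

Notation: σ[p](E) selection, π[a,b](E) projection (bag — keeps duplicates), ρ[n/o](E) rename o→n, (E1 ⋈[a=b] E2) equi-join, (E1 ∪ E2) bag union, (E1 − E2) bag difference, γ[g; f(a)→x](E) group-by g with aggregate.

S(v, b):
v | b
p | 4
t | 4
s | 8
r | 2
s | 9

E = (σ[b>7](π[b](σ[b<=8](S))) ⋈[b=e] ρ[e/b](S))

Subexpression sizes:
  S → 5
  σ[b<=8](S) → 4
  π[b](σ[b<=8](S)) → 4
  σ[b>7](π[b](σ[b<=8](S))) → 1
  S → 5
  ρ[e/b](S) → 5
  (σ[b>7](π[b](σ[b<=8](S))) ⋈[b=e] ρ[e/b](S)) → 1

|E| = 1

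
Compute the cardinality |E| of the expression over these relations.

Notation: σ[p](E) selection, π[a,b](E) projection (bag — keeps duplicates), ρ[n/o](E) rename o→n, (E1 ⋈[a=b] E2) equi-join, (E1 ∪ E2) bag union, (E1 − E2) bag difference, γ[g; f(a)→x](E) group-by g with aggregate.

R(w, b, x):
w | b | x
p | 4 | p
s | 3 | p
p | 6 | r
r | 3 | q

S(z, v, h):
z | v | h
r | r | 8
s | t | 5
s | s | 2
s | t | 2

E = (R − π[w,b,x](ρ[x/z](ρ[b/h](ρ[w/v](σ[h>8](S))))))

Stepwise |·|:
  R → 4
  S → 4
  σ[h>8](S) → 0
  ρ[w/v](σ[h>8](S)) → 0
  ρ[b/h](ρ[w/v](σ[h>8](S))) → 0
  ρ[x/z](ρ[b/h](ρ[w/v](σ[h>8](S)))) → 0
  π[w,b,x](ρ[x/z](ρ[b/h](ρ[w/v](σ[h>8](S))))) → 0
  (R − π[w,b,x](ρ[x/z](ρ[b/h](ρ[w/v](σ[h>8](S)))))) → 4

|E| = 4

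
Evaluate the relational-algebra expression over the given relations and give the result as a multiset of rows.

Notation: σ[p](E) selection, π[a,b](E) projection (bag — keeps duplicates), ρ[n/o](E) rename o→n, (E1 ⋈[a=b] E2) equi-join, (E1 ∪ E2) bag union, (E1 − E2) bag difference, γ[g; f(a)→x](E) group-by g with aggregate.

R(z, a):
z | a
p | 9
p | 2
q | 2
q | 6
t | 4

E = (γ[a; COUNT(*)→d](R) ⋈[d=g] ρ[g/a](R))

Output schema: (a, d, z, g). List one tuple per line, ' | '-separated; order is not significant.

Subexpression sizes:
  R → 5
  γ[a; COUNT(*)→d](R) → 4
  R → 5
  ρ[g/a](R) → 5
  (γ[a; COUNT(*)→d](R) ⋈[d=g] ρ[g/a](R)) → 2

== RESULT ==
a | d | z | g
2 | 2 | p | 2
2 | 2 | q | 2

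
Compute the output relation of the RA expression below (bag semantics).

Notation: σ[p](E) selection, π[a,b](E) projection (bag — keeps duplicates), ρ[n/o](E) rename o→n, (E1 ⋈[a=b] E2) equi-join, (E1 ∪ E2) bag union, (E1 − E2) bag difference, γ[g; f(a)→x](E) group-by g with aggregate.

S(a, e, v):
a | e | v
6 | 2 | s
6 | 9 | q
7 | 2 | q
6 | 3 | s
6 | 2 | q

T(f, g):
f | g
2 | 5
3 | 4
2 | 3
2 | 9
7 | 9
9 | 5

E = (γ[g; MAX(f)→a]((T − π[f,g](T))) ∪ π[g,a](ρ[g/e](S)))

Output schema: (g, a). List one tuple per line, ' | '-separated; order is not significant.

Per-node cardinality:
  T → 6
  T → 6
  π[f,g](T) → 6
  (T − π[f,g](T)) → 0
  γ[g; MAX(f)→a]((T − π[f,g](T))) → 0
  S → 5
  ρ[g/e](S) → 5
  π[g,a](ρ[g/e](S)) → 5
  (γ[g; MAX(f)→a]((T − π[f,g](T))) ∪ π[g,a](ρ[g/e](S))) → 5

== RESULT ==
g | a
2 | 6
2 | 6
2 | 7
3 | 6
9 | 6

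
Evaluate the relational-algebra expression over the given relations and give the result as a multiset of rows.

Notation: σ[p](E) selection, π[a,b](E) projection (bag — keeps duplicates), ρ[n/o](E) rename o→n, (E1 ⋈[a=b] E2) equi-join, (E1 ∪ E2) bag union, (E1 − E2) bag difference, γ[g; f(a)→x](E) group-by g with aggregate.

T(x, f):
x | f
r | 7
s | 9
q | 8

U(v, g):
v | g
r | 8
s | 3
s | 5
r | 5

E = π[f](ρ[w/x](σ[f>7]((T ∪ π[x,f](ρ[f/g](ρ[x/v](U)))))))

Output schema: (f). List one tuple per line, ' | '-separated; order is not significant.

Stepwise |·|:
  T → 3
  U → 4
  ρ[x/v](U) → 4
  ρ[f/g](ρ[x/v](U)) → 4
  π[x,f](ρ[f/g](ρ[x/v](U))) → 4
  (T ∪ π[x,f](ρ[f/g](ρ[x/v](U)))) → 7
  σ[f>7]((T ∪ π[x,f](ρ[f/g](ρ[x/v](U))))) → 3
  ρ[w/x](σ[f>7]((T ∪ π[x,f](ρ[f/g](ρ[x/v](U)))))) → 3
  π[f](ρ[w/x](σ[f>7]((T ∪ π[x,f](ρ[f/g](ρ[x/v](U))))))) → 3

== RESULT ==
f
8
8
9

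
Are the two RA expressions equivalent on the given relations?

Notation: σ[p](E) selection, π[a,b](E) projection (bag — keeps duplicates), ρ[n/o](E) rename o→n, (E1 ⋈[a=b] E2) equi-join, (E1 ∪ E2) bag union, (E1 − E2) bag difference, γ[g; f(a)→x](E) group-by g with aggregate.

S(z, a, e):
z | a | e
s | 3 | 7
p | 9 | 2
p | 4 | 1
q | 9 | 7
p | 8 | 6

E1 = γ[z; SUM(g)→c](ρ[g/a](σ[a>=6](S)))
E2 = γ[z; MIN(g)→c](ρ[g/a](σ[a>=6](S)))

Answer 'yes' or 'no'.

E1 row counts bottom-up:
  S → 5
  σ[a>=6](S) → 3
  ρ[g/a](σ[a>=6](S)) → 3
  γ[z; SUM(g)→c](ρ[g/a](σ[a>=6](S))) → 2
E2 row counts bottom-up:
  S → 5
  σ[a>=6](S) → 3
  ρ[g/a](σ[a>=6](S)) → 3
  γ[z; MIN(g)→c](ρ[g/a](σ[a>=6](S))) → 2

E1 result:
z | c
p | 17
q | 9
E2 result:
z | c
p | 8
q | 9
Witness: ('p', 17) appears 1× in E1 but 0× in E2.

no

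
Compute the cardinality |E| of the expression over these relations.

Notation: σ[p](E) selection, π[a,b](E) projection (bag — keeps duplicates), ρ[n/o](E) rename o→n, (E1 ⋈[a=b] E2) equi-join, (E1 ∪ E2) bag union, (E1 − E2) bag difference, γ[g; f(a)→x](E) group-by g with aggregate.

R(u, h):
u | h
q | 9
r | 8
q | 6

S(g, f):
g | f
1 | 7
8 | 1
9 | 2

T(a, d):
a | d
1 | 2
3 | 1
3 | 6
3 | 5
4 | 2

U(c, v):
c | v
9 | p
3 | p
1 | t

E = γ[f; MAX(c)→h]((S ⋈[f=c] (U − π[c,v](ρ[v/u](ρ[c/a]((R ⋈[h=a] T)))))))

Per-node cardinality:
  S → 3
  U → 3
  R → 3
  T → 5
  (R ⋈[h=a] T) → 0
  ρ[c/a]((R ⋈[h=a] T)) → 0
  ρ[v/u](ρ[c/a]((R ⋈[h=a] T))) → 0
  π[c,v](ρ[v/u](ρ[c/a]((R ⋈[h=a] T)))) → 0
  (U − π[c,v](ρ[v/u](ρ[c/a]((R ⋈[h=a] T))))) → 3
  (S ⋈[f=c] (U − π[c,v](ρ[v/u](ρ[c/a]((R ⋈[h=a] T)))))) → 1
  γ[f; MAX(c)→h]((S ⋈[f=c] (U − π[c,v](ρ[v/u](ρ[c/a]((R ⋈[h=a] T))))))) → 1

|E| = 1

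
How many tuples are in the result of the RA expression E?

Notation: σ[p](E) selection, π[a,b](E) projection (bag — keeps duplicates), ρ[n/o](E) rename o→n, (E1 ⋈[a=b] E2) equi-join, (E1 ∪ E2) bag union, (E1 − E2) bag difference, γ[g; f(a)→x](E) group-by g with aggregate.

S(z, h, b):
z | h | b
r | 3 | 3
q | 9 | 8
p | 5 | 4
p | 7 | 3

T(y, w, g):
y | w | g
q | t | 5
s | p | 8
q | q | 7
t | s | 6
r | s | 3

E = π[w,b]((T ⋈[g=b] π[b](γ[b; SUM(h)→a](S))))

Stepwise |·|:
  T → 5
  S → 4
  γ[b; SUM(h)→a](S) → 3
  π[b](γ[b; SUM(h)→a](S)) → 3
  (T ⋈[g=b] π[b](γ[b; SUM(h)→a](S))) → 2
  π[w,b]((T ⋈[g=b] π[b](γ[b; SUM(h)→a](S)))) → 2

|E| = 2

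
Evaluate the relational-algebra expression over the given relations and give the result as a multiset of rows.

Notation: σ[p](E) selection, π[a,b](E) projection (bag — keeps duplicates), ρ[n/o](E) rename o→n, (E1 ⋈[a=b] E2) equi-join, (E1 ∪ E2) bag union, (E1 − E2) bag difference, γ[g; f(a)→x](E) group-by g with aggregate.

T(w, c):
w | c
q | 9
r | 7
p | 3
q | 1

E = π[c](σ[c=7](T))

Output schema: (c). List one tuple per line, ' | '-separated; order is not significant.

Row counts bottom-up:
  T → 4
  σ[c=7](T) → 1
  π[c](σ[c=7](T)) → 1

== RESULT ==
c
7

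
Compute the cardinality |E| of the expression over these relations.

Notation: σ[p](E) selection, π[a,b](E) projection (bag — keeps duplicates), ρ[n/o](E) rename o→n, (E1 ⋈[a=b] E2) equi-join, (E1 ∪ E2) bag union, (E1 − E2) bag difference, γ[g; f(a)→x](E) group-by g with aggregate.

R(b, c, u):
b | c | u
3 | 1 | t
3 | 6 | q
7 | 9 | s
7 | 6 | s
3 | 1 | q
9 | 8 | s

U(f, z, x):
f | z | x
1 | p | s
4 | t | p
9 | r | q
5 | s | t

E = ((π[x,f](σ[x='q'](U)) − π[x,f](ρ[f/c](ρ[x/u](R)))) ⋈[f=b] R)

Row counts bottom-up:
  U → 4
  σ[x='q'](U) → 1
  π[x,f](σ[x='q'](U)) → 1
  R → 6
  ρ[x/u](R) → 6
  ρ[f/c](ρ[x/u](R)) → 6
  π[x,f](ρ[f/c](ρ[x/u](R))) → 6
  (π[x,f](σ[x='q'](U)) − π[x,f](ρ[f/c](ρ[x/u](R)))) → 1
  R → 6
  ((π[x,f](σ[x='q'](U)) − π[x,f](ρ[f/c](ρ[x/u](R)))) ⋈[f=b] R) → 1

|E| = 1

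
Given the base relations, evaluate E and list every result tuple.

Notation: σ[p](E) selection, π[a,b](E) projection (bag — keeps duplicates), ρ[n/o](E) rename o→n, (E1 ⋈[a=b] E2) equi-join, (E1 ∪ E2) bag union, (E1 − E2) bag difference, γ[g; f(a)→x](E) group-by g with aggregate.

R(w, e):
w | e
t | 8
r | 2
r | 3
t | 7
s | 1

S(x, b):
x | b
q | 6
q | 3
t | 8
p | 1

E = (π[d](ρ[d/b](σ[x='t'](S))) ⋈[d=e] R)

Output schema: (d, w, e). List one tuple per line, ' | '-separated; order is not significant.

Stepwise |·|:
  S → 4
  σ[x='t'](S) → 1
  ρ[d/b](σ[x='t'](S)) → 1
  π[d](ρ[d/b](σ[x='t'](S))) → 1
  R → 5
  (π[d](ρ[d/b](σ[x='t'](S))) ⋈[d=e] R) → 1

== RESULT ==
d | w | e
8 | t | 8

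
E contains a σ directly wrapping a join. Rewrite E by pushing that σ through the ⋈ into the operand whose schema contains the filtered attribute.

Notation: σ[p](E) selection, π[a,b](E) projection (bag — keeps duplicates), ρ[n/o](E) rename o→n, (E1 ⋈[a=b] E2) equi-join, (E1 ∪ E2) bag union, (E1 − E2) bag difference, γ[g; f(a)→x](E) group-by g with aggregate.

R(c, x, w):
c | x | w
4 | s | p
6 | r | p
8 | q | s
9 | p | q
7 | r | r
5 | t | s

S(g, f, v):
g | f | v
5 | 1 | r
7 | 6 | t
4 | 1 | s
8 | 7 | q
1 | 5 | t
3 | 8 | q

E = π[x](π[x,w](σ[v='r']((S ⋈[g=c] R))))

σ filters on v, owned by the left side.
E' = π[x](π[x,w]((σ[v='r'](S) ⋈[g=c] R)))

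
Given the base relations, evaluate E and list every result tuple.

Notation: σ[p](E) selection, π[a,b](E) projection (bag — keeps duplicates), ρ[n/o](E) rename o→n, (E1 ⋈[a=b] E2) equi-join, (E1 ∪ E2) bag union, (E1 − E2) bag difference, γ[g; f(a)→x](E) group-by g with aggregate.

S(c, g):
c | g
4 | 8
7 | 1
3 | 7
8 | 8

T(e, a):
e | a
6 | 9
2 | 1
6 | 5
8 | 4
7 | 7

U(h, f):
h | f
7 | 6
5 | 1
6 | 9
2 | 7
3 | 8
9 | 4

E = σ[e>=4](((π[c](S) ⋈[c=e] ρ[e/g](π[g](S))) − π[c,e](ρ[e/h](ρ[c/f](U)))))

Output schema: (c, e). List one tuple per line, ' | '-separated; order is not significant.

Subexpression sizes:
  S → 4
  π[c](S) → 4
  S → 4
  π[g](S) → 4
  ρ[e/g](π[g](S)) → 4
  (π[c](S) ⋈[c=e] ρ[e/g](π[g](S))) → 3
  U → 6
  ρ[c/f](U) → 6
  ρ[e/h](ρ[c/f](U)) → 6
  π[c,e](ρ[e/h](ρ[c/f](U))) → 6
  ((π[c](S) ⋈[c=e] ρ[e/g](π[g](S))) − π[c,e](ρ[e/h](ρ[c/f](U)))) → 3
  σ[e>=4](((π[c](S) ⋈[c=e] ρ[e/g](π[g](S))) − π[c,e](ρ[e/h](ρ[c/f](U))))) → 3

== RESULT ==
c | e
7 | 7
8 | 8
8 | 8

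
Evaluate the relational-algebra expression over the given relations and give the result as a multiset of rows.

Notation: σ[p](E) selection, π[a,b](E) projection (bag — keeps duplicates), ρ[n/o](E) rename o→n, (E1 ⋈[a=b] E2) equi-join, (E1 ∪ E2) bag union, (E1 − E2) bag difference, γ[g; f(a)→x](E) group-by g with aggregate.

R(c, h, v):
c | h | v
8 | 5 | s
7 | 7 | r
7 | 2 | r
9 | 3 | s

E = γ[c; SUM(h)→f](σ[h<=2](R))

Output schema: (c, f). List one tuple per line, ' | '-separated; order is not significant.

Subexpression sizes:
  R → 4
  σ[h<=2](R) → 1
  γ[c; SUM(h)→f](σ[h<=2](R)) → 1

== RESULT ==
c | f
7 | 2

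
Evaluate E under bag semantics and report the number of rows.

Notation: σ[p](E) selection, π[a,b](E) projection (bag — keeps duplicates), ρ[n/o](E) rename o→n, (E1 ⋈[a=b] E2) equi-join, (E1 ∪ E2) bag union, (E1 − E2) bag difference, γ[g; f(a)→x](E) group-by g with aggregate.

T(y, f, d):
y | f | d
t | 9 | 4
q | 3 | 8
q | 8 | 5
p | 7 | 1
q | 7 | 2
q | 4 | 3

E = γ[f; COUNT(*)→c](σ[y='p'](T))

Row counts bottom-up:
  T → 6
  σ[y='p'](T) → 1
  γ[f; COUNT(*)→c](σ[y='p'](T)) → 1

|E| = 1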